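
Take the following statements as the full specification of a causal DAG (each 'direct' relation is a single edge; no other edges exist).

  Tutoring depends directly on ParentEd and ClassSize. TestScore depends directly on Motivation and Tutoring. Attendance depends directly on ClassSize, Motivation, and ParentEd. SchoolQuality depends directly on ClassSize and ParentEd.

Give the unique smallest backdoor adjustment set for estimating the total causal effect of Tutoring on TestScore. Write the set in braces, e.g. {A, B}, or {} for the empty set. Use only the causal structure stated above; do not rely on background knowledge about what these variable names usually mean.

Variables eligible for adjustment (non-descendants of Tutoring, excluding Tutoring and TestScore): {Attendance, ClassSize, Motivation, ParentEd, SchoolQuality}.
Backdoor paths from Tutoring to TestScore:
  P1: Tutoring <- ParentEd -> Attendance <- Motivation -> TestScore
  P2: Tutoring <- ParentEd -> SchoolQuality <- ClassSize -> Attendance <- Motivation -> TestScore
  P3: Tutoring <- ClassSize -> Attendance <- Motivation -> TestScore
  P4: Tutoring <- ClassSize -> SchoolQuality <- ParentEd -> Attendance <- Motivation -> TestScore
Each backdoor path contains an unconditioned collider, so every path is already blocked with the empty conditioning set:
  P1: blocked at collider Attendance (neither it nor any descendant is in the conditioning set).
  P2: blocked at collider SchoolQuality (neither it nor any descendant is in the conditioning set).
  P3: blocked at collider Attendance (neither it nor any descendant is in the conditioning set).
  P4: blocked at collider SchoolQuality (neither it nor any descendant is in the conditioning set).
The empty set is therefore the unique smallest valid set.

{}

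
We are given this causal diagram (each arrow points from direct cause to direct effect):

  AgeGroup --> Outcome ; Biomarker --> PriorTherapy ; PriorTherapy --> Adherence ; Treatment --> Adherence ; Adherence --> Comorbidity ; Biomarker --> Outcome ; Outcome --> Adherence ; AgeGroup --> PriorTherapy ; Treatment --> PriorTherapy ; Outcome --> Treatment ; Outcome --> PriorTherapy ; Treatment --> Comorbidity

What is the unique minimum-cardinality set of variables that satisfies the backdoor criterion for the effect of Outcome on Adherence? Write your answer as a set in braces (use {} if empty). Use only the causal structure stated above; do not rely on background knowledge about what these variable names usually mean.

Variables eligible for adjustment (non-descendants of Outcome, excluding Outcome and Adherence): {AgeGroup, Biomarker}.
Backdoor paths from Outcome to Adherence:
  P1: Outcome <- Biomarker -> PriorTherapy <- Treatment -> Adherence
  P2: Outcome <- Biomarker -> PriorTherapy <- Treatment -> Comorbidity <- Adherence
  P3: Outcome <- Biomarker -> PriorTherapy -> Adherence
  P4: Outcome <- AgeGroup -> PriorTherapy <- Treatment -> Adherence
  P5: Outcome <- AgeGroup -> PriorTherapy <- Treatment -> Comorbidity <- Adherence
  P6: Outcome <- AgeGroup -> PriorTherapy -> Adherence
The empty set is not sufficient: P3 (Outcome <- Biomarker -> PriorTherapy -> Adherence) has no collider blocking it and no conditioned non-collider, so it is open.
Try {AgeGroup, Biomarker}:
  P1: blocked at fork node Biomarker ∈ conditioning set.
  P2: blocked at fork node Biomarker ∈ conditioning set.
  P3: blocked at fork node Biomarker ∈ conditioning set.
  P4: blocked at fork node AgeGroup ∈ conditioning set.
  P5: blocked at fork node AgeGroup ∈ conditioning set.
  P6: blocked at fork node AgeGroup ∈ conditioning set.
{AgeGroup, Biomarker} contains no descendant of Outcome and blocks every backdoor path.
Every element of {AgeGroup, Biomarker} is needed (dropping AgeGroup leaves P6 open; dropping Biomarker leaves P3 open), so no proper subset is valid.
Among all size-2 subsets of the eligible variables, only {AgeGroup, Biomarker} blocks every backdoor path, so it is the unique smallest valid adjustment set.

{AgeGroup, Biomarker}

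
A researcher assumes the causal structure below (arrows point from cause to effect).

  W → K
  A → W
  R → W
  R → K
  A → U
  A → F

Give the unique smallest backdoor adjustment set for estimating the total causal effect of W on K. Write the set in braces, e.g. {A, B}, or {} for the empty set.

Variables eligible for adjustment (non-descendants of W, excluding W and K): {A, F, R, U}.
Backdoor paths from W to K:
  P1: W <- R -> K
The empty set is not sufficient: P1 (W <- R -> K) has no collider blocking it and no conditioned non-collider, so it is open.
Try {R}:
  P1: blocked at fork node R ∈ conditioning set.
{R} contains no descendant of W and blocks every backdoor path.
No other singleton works — e.g. {A} leaves P1 open — so {R} is the unique smallest valid adjustment set.

{R}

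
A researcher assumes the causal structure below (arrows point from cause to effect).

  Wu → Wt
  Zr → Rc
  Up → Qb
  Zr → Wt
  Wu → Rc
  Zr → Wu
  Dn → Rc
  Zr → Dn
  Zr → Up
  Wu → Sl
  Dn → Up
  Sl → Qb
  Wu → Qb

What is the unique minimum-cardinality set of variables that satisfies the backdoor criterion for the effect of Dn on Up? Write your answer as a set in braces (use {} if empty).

{Zr}

Variables eligible for adjustment (non-descendants of Dn, excluding Dn and Up): {Sl, Wt, Wu, Zr}.
Backdoor paths from Dn to Up:
  P1: Dn <- Zr -> Wu -> Sl -> Qb <- Up
  P2: Dn <- Zr -> Wu -> Qb <- Up
  P3: Dn <- Zr -> Up
  P4: Dn <- Zr -> Rc <- Wu -> Sl -> Qb <- Up
  P5: Dn <- Zr -> Rc <- Wu -> Qb <- Up
  P6: Dn <- Zr -> Wt <- Wu -> Sl -> Qb <- Up
  P7: Dn <- Zr -> Wt <- Wu -> Qb <- Up
The empty set is not sufficient: P3 (Dn <- Zr -> Up) has no collider blocking it and no conditioned non-collider, so it is open.
Try {Zr}:
  P1: blocked at fork node Zr ∈ conditioning set.
  P2: blocked at fork node Zr ∈ conditioning set.
  P3: blocked at fork node Zr ∈ conditioning set.
  P4: blocked at fork node Zr ∈ conditioning set.
  P5: blocked at fork node Zr ∈ conditioning set.
  P6: blocked at fork node Zr ∈ conditioning set.
  P7: blocked at fork node Zr ∈ conditioning set.
{Zr} contains no descendant of Dn and blocks every backdoor path.
No other singleton works — e.g. {Wu} leaves P3 open — so {Zr} is the unique smallest valid adjustment set.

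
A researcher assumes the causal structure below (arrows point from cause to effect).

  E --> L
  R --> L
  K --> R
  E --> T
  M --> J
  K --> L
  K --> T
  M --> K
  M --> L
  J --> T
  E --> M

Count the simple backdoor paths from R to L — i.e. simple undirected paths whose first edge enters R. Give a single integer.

A backdoor path from R to L is any simple undirected path whose first edge points into R (i.e. leaves R via a parent).
Parents of R: {K}.
Enumerating:
  P1: R <- K <- M <- E -> L
  P2: R <- K <- M -> J -> T <- E -> L
  P3: R <- K <- M -> L
  P4: R <- K -> L
  P5: R <- K -> T <- E -> M -> L
  P6: R <- K -> T <- E -> L
  P7: R <- K -> T <- J <- M <- E -> L
  P8: R <- K -> T <- J <- M -> L
That exhausts the simple backdoor paths. Count: 8.

8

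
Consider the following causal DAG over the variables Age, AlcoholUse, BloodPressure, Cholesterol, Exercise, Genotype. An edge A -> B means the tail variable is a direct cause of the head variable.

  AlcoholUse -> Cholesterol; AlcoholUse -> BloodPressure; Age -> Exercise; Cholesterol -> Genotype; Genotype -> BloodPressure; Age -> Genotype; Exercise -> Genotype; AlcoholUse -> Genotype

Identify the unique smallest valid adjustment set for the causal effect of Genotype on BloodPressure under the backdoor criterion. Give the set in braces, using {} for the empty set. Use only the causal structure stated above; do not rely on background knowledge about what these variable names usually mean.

{AlcoholUse}

Variables eligible for adjustment (non-descendants of Genotype, excluding Genotype and BloodPressure): {Age, AlcoholUse, Cholesterol, Exercise}.
Backdoor paths from Genotype to BloodPressure:
  P1: Genotype <- AlcoholUse -> BloodPressure
  P2: Genotype <- Cholesterol <- AlcoholUse -> BloodPressure
The empty set is not sufficient: P1 (Genotype <- AlcoholUse -> BloodPressure) has no collider blocking it and no conditioned non-collider, so it is open.
Try {AlcoholUse}:
  P1: blocked at fork node AlcoholUse ∈ conditioning set.
  P2: blocked at fork node AlcoholUse ∈ conditioning set.
{AlcoholUse} contains no descendant of Genotype and blocks every backdoor path.
No other singleton works — e.g. {Age} leaves P1 open — so {AlcoholUse} is the unique smallest valid adjustment set.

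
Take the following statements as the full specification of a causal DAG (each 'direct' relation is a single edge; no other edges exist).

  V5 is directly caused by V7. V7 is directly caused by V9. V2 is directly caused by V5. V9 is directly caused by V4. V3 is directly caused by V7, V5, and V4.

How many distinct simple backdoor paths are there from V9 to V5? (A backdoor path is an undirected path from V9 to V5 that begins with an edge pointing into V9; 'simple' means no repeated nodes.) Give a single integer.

2

A backdoor path from V9 to V5 is any simple undirected path whose first edge points into V9 (i.e. leaves V9 via a parent).
Parents of V9: {V4}.
Enumerating:
  P1: V9 <- V4 -> V3 <- V7 -> V5
  P2: V9 <- V4 -> V3 <- V5
That exhausts the simple backdoor paths. Count: 2.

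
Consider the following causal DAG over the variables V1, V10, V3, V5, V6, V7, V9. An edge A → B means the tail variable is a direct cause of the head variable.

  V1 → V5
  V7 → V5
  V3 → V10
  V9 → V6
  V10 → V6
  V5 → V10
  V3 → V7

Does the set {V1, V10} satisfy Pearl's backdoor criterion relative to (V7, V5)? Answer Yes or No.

Backdoor paths from V7 to V5 (paths whose first edge points into V7):
  P1: V7 <- V3 -> V10 <- V5
Condition 1 (no descendant of V7 in the set): FAILS — V10 is a descendant of V7.
Condition 2 (every backdoor path blocked by {V1, V10}):
  P1: open — collider(s) V10 are conditioned on (or have a conditioned descendant) and no non-collider on the path is in the set.
{V1, V10} does not satisfy the backdoor criterion.

No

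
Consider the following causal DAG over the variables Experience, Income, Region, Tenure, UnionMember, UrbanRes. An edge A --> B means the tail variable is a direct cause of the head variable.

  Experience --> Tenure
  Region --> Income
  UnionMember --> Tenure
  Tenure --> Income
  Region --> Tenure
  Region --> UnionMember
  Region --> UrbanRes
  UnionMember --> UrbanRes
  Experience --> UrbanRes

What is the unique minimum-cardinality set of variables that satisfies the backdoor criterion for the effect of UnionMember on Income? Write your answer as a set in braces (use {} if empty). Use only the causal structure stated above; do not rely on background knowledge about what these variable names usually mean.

{Region}

Variables eligible for adjustment (non-descendants of UnionMember, excluding UnionMember and Income): {Experience, Region}.
Backdoor paths from UnionMember to Income:
  P1: UnionMember <- Region -> UrbanRes <- Experience -> Tenure -> Income
  P2: UnionMember <- Region -> Tenure -> Income
  P3: UnionMember <- Region -> Income
The empty set is not sufficient: P2 (UnionMember <- Region -> Tenure -> Income) has no collider blocking it and no conditioned non-collider, so it is open.
Try {Region}:
  P1: blocked at fork node Region ∈ conditioning set.
  P2: blocked at fork node Region ∈ conditioning set.
  P3: blocked at fork node Region ∈ conditioning set.
{Region} contains no descendant of UnionMember and blocks every backdoor path.
No other singleton works — e.g. {Experience} leaves P2 open — so {Region} is the unique smallest valid adjustment set.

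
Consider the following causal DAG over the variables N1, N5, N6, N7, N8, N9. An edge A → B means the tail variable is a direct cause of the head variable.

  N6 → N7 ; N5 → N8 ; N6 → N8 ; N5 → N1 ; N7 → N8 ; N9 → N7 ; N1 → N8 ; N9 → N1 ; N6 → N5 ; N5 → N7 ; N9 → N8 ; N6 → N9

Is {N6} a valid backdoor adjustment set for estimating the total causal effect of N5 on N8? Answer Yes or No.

Yes

Backdoor paths from N5 to N8 (paths whose first edge points into N5):
  P1: N5 <- N6 -> N9 -> N1 -> N8
  P2: N5 <- N6 -> N9 -> N7 -> N8
  P3: N5 <- N6 -> N9 -> N8
  P4: N5 <- N6 -> N7 <- N9 -> N1 -> N8
  P5: N5 <- N6 -> N7 <- N9 -> N8
  P6: N5 <- N6 -> N7 -> N8
  P7: N5 <- N6 -> N8
Condition 1 (no descendant of N5 in the set): holds — descendants of N5 are {N1, N7, N8}; none are in {N6}.
Condition 2 (every backdoor path blocked by {N6}):
  P1: blocked at fork node N6 ∈ conditioning set.
  P2: blocked at fork node N6 ∈ conditioning set.
  P3: blocked at fork node N6 ∈ conditioning set.
  P4: blocked at fork node N6 ∈ conditioning set.
  P5: blocked at fork node N6 ∈ conditioning set.
  P6: blocked at fork node N6 ∈ conditioning set.
  P7: blocked at fork node N6 ∈ conditioning set.
{N6} satisfies the backdoor criterion.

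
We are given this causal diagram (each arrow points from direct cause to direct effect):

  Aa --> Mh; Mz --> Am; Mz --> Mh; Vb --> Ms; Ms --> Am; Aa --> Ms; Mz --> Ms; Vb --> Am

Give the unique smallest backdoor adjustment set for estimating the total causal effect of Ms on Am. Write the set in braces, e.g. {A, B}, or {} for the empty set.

Variables eligible for adjustment (non-descendants of Ms, excluding Ms and Am): {Aa, Mh, Mz, Vb}.
Backdoor paths from Ms to Am:
  P1: Ms <- Aa -> Mh <- Mz -> Am
  P2: Ms <- Vb -> Am
  P3: Ms <- Mz -> Am
The empty set is not sufficient: P2 (Ms <- Vb -> Am) has no collider blocking it and no conditioned non-collider, so it is open.
Try {Mz, Vb}:
  P1: blocked at collider Mh (neither it nor any descendant is in the conditioning set).
  P2: blocked at fork node Vb ∈ conditioning set.
  P3: blocked at fork node Mz ∈ conditioning set.
{Mz, Vb} contains no descendant of Ms and blocks every backdoor path.
Every element of {Mz, Vb} is needed (dropping Mz leaves P3 open; dropping Vb leaves P2 open), so no proper subset is valid.
Among all size-2 subsets of the eligible variables, only {Mz, Vb} blocks every backdoor path, so it is the unique smallest valid adjustment set.

{Mz, Vb}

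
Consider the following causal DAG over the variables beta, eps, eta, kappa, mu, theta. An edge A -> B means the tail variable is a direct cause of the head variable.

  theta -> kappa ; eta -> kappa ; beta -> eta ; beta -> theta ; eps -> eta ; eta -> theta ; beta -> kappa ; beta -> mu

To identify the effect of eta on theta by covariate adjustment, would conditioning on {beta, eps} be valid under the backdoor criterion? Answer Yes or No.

Yes

Backdoor paths from eta to theta (paths whose first edge points into eta):
  P1: eta <- beta -> theta
  P2: eta <- beta -> kappa <- theta
Condition 1 (no descendant of eta in the set): holds — descendants of eta are {kappa, theta}; none are in {beta, eps}.
Condition 2 (every backdoor path blocked by {beta, eps}):
  P1: blocked at fork node beta ∈ conditioning set.
  P2: blocked at fork node beta ∈ conditioning set.
{beta, eps} satisfies the backdoor criterion.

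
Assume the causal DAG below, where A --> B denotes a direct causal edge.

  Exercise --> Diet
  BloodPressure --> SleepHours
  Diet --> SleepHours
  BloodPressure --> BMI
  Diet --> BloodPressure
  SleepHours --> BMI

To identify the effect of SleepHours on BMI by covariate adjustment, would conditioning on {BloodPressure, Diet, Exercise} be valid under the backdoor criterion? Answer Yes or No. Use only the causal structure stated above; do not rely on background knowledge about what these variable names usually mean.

Backdoor paths from SleepHours to BMI (paths whose first edge points into SleepHours):
  P1: SleepHours <- Diet -> BloodPressure -> BMI
  P2: SleepHours <- BloodPressure -> BMI
Condition 1 (no descendant of SleepHours in the set): holds — descendants of SleepHours are {BMI}; none are in {BloodPressure, Diet, Exercise}.
Condition 2 (every backdoor path blocked by {BloodPressure, Diet, Exercise}):
  P1: blocked at fork node Diet ∈ conditioning set.
  P2: blocked at fork node BloodPressure ∈ conditioning set.
{BloodPressure, Diet, Exercise} satisfies the backdoor criterion.

Yes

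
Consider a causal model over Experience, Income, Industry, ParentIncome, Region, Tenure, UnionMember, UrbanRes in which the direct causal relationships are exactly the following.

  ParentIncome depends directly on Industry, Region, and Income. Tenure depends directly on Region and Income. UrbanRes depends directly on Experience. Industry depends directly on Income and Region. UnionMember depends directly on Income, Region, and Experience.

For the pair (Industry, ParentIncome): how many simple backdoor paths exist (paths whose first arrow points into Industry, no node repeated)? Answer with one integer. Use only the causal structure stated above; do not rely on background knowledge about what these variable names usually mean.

6

A backdoor path from Industry to ParentIncome is any simple undirected path whose first edge points into Industry (i.e. leaves Industry via a parent).
Parents of Industry: {Income, Region}.
Enumerating:
  P1: Industry <- Region -> Tenure <- Income -> ParentIncome
  P2: Industry <- Region -> ParentIncome
  P3: Industry <- Region -> UnionMember <- Income -> ParentIncome
  P4: Industry <- Income -> Tenure <- Region -> ParentIncome
  P5: Industry <- Income -> ParentIncome
  P6: Industry <- Income -> UnionMember <- Region -> ParentIncome
That exhausts the simple backdoor paths. Count: 6.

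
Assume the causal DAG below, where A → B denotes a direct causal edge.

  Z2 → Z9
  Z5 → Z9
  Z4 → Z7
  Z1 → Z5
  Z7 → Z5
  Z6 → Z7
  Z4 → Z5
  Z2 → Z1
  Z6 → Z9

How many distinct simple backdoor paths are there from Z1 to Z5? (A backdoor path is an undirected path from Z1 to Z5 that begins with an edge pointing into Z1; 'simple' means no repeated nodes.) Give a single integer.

A backdoor path from Z1 to Z5 is any simple undirected path whose first edge points into Z1 (i.e. leaves Z1 via a parent).
Parents of Z1: {Z2}.
Enumerating:
  P1: Z1 <- Z2 -> Z9 <- Z6 -> Z7 <- Z4 -> Z5
  P2: Z1 <- Z2 -> Z9 <- Z6 -> Z7 -> Z5
  P3: Z1 <- Z2 -> Z9 <- Z5
That exhausts the simple backdoor paths. Count: 3.

3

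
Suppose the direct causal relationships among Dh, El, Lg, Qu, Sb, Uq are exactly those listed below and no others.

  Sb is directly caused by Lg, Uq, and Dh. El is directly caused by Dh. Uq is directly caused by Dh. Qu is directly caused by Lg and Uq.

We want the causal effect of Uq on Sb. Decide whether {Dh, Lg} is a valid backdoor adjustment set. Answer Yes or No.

Backdoor paths from Uq to Sb (paths whose first edge points into Uq):
  P1: Uq <- Dh -> Sb
Condition 1 (no descendant of Uq in the set): holds — descendants of Uq are {Qu, Sb}; none are in {Dh, Lg}.
Condition 2 (every backdoor path blocked by {Dh, Lg}):
  P1: blocked at fork node Dh ∈ conditioning set.
{Dh, Lg} satisfies the backdoor criterion.

Yes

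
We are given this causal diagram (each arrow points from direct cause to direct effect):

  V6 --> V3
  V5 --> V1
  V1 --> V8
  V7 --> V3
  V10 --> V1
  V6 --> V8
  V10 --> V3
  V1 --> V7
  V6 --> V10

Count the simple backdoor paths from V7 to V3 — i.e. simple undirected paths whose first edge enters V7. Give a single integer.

A backdoor path from V7 to V3 is any simple undirected path whose first edge points into V7 (i.e. leaves V7 via a parent).
Parents of V7: {V1}.
Enumerating:
  P1: V7 <- V1 <- V10 <- V6 -> V3
  P2: V7 <- V1 <- V10 -> V3
  P3: V7 <- V1 -> V8 <- V6 -> V10 -> V3
  P4: V7 <- V1 -> V8 <- V6 -> V3
That exhausts the simple backdoor paths. Count: 4.

4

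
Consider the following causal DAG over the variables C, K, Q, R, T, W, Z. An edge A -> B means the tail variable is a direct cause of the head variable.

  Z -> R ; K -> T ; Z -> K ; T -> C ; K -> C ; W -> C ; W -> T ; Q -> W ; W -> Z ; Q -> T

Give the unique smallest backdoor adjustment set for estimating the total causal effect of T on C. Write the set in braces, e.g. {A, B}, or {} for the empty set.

Variables eligible for adjustment (non-descendants of T, excluding T and C): {K, Q, R, W, Z}.
Backdoor paths from T to C:
  P1: T <- Q -> W -> Z -> K -> C
  P2: T <- Q -> W -> C
  P3: T <- W -> Z -> K -> C
  P4: T <- W -> C
  P5: T <- K <- Z <- W -> C
  P6: T <- K -> C
The empty set is not sufficient: P1 (T <- Q -> W -> Z -> K -> C) has no collider blocking it and no conditioned non-collider, so it is open.
Try {K, W}:
  P1: blocked at chain node W ∈ conditioning set.
  P2: blocked at chain node W ∈ conditioning set.
  P3: blocked at fork node W ∈ conditioning set.
  P4: blocked at fork node W ∈ conditioning set.
  P5: blocked at chain node K ∈ conditioning set.
  P6: blocked at fork node K ∈ conditioning set.
{K, W} contains no descendant of T and blocks every backdoor path.
Every element of {K, W} is needed (dropping K leaves P6 open; dropping W leaves P2 open), so no proper subset is valid.
Among all size-2 subsets of the eligible variables, only {K, W} blocks every backdoor path, so it is the unique smallest valid adjustment set.

{K, W}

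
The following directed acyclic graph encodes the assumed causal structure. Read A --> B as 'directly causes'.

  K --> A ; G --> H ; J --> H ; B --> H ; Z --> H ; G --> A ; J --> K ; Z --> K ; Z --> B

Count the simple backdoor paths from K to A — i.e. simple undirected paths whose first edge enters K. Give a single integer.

A backdoor path from K to A is any simple undirected path whose first edge points into K (i.e. leaves K via a parent).
Parents of K: {J, Z}.
Enumerating:
  P1: K <- Z -> B -> H <- G -> A
  P2: K <- Z -> H <- G -> A
  P3: K <- J -> H <- G -> A
That exhausts the simple backdoor paths. Count: 3.

3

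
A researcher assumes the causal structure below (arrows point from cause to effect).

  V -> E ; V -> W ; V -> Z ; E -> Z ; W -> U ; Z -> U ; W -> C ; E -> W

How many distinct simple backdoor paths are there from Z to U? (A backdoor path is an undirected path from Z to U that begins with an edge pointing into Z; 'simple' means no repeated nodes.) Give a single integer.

A backdoor path from Z to U is any simple undirected path whose first edge points into Z (i.e. leaves Z via a parent).
Parents of Z: {E, V}.
Enumerating:
  P1: Z <- V -> E -> W -> U
  P2: Z <- V -> W -> U
  P3: Z <- E <- V -> W -> U
  P4: Z <- E -> W -> U
That exhausts the simple backdoor paths. Count: 4.

4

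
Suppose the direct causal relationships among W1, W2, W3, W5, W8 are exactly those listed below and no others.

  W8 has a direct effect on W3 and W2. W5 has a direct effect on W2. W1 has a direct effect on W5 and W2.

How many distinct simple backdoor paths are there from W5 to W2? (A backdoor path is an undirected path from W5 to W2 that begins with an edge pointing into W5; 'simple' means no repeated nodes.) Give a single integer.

1

A backdoor path from W5 to W2 is any simple undirected path whose first edge points into W5 (i.e. leaves W5 via a parent).
Parents of W5: {W1}.
Enumerating:
  P1: W5 <- W1 -> W2
That exhausts the simple backdoor paths. Count: 1.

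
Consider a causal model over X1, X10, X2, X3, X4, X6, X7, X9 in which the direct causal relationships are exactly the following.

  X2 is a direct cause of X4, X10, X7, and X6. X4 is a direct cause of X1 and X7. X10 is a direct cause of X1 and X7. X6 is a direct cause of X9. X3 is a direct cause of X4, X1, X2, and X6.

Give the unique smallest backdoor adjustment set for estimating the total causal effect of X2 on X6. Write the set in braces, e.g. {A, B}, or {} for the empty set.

{X3}

Variables eligible for adjustment (non-descendants of X2, excluding X2 and X6): {X3}.
Backdoor paths from X2 to X6:
  P1: X2 <- X3 -> X6
The empty set is not sufficient: P1 (X2 <- X3 -> X6) has no collider blocking it and no conditioned non-collider, so it is open.
Try {X3}:
  P1: blocked at fork node X3 ∈ conditioning set.
{X3} contains no descendant of X2 and blocks every backdoor path.
{X3} is the unique smallest valid adjustment set.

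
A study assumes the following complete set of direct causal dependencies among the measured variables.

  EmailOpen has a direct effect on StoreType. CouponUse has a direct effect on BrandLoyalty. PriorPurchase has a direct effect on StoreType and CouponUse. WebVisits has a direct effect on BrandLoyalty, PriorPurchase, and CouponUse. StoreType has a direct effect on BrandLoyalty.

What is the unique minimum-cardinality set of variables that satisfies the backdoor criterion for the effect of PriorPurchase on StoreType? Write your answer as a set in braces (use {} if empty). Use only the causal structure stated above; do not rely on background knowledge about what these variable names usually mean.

Variables eligible for adjustment (non-descendants of PriorPurchase, excluding PriorPurchase and StoreType): {EmailOpen, WebVisits}.
Backdoor paths from PriorPurchase to StoreType:
  P1: PriorPurchase <- WebVisits -> CouponUse -> BrandLoyalty <- StoreType
  P2: PriorPurchase <- WebVisits -> BrandLoyalty <- StoreType
Each backdoor path contains an unconditioned collider, so every path is already blocked with the empty conditioning set:
  P1: blocked at collider BrandLoyalty (neither it nor any descendant is in the conditioning set).
  P2: blocked at collider BrandLoyalty (neither it nor any descendant is in the conditioning set).
The empty set is therefore the unique smallest valid set.

{}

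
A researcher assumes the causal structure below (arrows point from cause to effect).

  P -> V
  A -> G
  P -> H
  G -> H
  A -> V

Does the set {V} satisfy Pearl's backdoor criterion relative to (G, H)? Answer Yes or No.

Backdoor paths from G to H (paths whose first edge points into G):
  P1: G <- A -> V <- P -> H
Condition 1 (no descendant of G in the set): holds — descendants of G are {H}; none are in {V}.
Condition 2 (every backdoor path blocked by {V}):
  P1: open — collider(s) V are conditioned on (or have a conditioned descendant) and no non-collider on the path is in the set.
{V} does not satisfy the backdoor criterion.

No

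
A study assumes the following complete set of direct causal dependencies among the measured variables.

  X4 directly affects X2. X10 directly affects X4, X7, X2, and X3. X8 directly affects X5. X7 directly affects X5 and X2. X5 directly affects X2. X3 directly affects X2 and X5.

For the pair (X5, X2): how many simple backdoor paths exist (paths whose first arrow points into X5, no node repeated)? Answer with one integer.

A backdoor path from X5 to X2 is any simple undirected path whose first edge points into X5 (i.e. leaves X5 via a parent).
Parents of X5: {X3, X7, X8}.
Enumerating:
  P1: X5 <- X3 <- X10 -> X4 -> X2
  P2: X5 <- X3 <- X10 -> X7 -> X2
  P3: X5 <- X3 <- X10 -> X2
  P4: X5 <- X3 -> X2
  P5: X5 <- X7 <- X10 -> X3 -> X2
  P6: X5 <- X7 <- X10 -> X4 -> X2
  P7: X5 <- X7 <- X10 -> X2
  P8: X5 <- X7 -> X2
That exhausts the simple backdoor paths. Count: 8.

8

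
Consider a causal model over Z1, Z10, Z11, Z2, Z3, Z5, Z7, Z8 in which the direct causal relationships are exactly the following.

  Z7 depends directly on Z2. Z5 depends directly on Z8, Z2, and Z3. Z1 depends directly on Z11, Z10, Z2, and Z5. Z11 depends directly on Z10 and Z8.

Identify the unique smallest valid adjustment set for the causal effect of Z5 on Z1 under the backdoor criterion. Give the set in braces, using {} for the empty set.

{Z2, Z8}

Variables eligible for adjustment (non-descendants of Z5, excluding Z5 and Z1): {Z10, Z11, Z2, Z3, Z7, Z8}.
Backdoor paths from Z5 to Z1:
  P1: Z5 <- Z8 -> Z11 <- Z10 -> Z1
  P2: Z5 <- Z8 -> Z11 -> Z1
  P3: Z5 <- Z2 -> Z1
The empty set is not sufficient: P2 (Z5 <- Z8 -> Z11 -> Z1) has no collider blocking it and no conditioned non-collider, so it is open.
Try {Z2, Z8}:
  P1: blocked at fork node Z8 ∈ conditioning set.
  P2: blocked at fork node Z8 ∈ conditioning set.
  P3: blocked at fork node Z2 ∈ conditioning set.
{Z2, Z8} contains no descendant of Z5 and blocks every backdoor path.
Every element of {Z2, Z8} is needed (dropping Z2 leaves P3 open; dropping Z8 leaves P2 open), so no proper subset is valid.
Among all size-2 subsets of the eligible variables, only {Z2, Z8} blocks every backdoor path, so it is the unique smallest valid adjustment set.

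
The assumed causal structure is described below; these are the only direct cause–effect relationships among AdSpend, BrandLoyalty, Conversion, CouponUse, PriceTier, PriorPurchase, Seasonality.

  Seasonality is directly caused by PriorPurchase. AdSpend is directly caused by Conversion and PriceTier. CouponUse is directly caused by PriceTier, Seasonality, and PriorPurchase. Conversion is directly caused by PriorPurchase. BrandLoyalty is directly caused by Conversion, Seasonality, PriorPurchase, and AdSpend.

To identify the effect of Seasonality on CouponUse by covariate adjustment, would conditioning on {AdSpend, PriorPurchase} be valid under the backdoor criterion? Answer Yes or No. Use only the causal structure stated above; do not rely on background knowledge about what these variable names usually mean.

Backdoor paths from Seasonality to CouponUse (paths whose first edge points into Seasonality):
  P1: Seasonality <- PriorPurchase -> Conversion -> AdSpend <- PriceTier -> CouponUse
  P2: Seasonality <- PriorPurchase -> Conversion -> BrandLoyalty <- AdSpend <- PriceTier -> CouponUse
  P3: Seasonality <- PriorPurchase -> CouponUse
  P4: Seasonality <- PriorPurchase -> BrandLoyalty <- Conversion -> AdSpend <- PriceTier -> CouponUse
  P5: Seasonality <- PriorPurchase -> BrandLoyalty <- AdSpend <- PriceTier -> CouponUse
Condition 1 (no descendant of Seasonality in the set): holds — descendants of Seasonality are {BrandLoyalty, CouponUse}; none are in {AdSpend, PriorPurchase}.
Condition 2 (every backdoor path blocked by {AdSpend, PriorPurchase}):
  P1: blocked at fork node PriorPurchase ∈ conditioning set.
  P2: blocked at fork node PriorPurchase ∈ conditioning set.
  P3: blocked at fork node PriorPurchase ∈ conditioning set.
  P4: blocked at fork node PriorPurchase ∈ conditioning set.
  P5: blocked at fork node PriorPurchase ∈ conditioning set.
{AdSpend, PriorPurchase} satisfies the backdoor criterion.

Yes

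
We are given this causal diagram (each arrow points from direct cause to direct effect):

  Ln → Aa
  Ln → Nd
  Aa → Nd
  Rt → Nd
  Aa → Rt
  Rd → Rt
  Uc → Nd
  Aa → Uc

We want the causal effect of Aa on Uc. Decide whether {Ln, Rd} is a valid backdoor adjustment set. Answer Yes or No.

Backdoor paths from Aa to Uc (paths whose first edge points into Aa):
  P1: Aa <- Ln -> Nd <- Uc
Condition 1 (no descendant of Aa in the set): holds — descendants of Aa are {Nd, Rt, Uc}; none are in {Ln, Rd}.
Condition 2 (every backdoor path blocked by {Ln, Rd}):
  P1: blocked at fork node Ln ∈ conditioning set.
{Ln, Rd} satisfies the backdoor criterion.

Yes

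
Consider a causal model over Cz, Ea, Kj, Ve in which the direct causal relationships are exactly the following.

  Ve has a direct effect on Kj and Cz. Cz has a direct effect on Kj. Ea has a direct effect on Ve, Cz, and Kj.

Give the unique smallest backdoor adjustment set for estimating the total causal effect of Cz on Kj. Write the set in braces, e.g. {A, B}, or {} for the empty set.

Variables eligible for adjustment (non-descendants of Cz, excluding Cz and Kj): {Ea, Ve}.
Backdoor paths from Cz to Kj:
  P1: Cz <- Ea -> Ve -> Kj
  P2: Cz <- Ea -> Kj
  P3: Cz <- Ve <- Ea -> Kj
  P4: Cz <- Ve -> Kj
The empty set is not sufficient: P1 (Cz <- Ea -> Ve -> Kj) has no collider blocking it and no conditioned non-collider, so it is open.
Try {Ea, Ve}:
  P1: blocked at fork node Ea ∈ conditioning set.
  P2: blocked at fork node Ea ∈ conditioning set.
  P3: blocked at chain node Ve ∈ conditioning set.
  P4: blocked at fork node Ve ∈ conditioning set.
{Ea, Ve} contains no descendant of Cz and blocks every backdoor path.
Every element of {Ea, Ve} is needed (dropping Ea leaves P2 open; dropping Ve leaves P4 open), so no proper subset is valid.
Among all size-2 subsets of the eligible variables, only {Ea, Ve} blocks every backdoor path, so it is the unique smallest valid adjustment set.

{Ea, Ve}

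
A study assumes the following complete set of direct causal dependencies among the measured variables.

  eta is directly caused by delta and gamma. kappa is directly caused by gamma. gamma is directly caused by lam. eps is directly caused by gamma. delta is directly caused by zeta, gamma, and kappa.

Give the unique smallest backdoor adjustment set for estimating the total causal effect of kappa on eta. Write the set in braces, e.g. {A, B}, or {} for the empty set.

{gamma}

Variables eligible for adjustment (non-descendants of kappa, excluding kappa and eta): {eps, gamma, lam, zeta}.
Backdoor paths from kappa to eta:
  P1: kappa <- gamma -> delta -> eta
  P2: kappa <- gamma -> eta
The empty set is not sufficient: P1 (kappa <- gamma -> delta -> eta) has no collider blocking it and no conditioned non-collider, so it is open.
Try {gamma}:
  P1: blocked at fork node gamma ∈ conditioning set.
  P2: blocked at fork node gamma ∈ conditioning set.
{gamma} contains no descendant of kappa and blocks every backdoor path.
No other singleton works — e.g. {zeta} leaves P1 open — so {gamma} is the unique smallest valid adjustment set.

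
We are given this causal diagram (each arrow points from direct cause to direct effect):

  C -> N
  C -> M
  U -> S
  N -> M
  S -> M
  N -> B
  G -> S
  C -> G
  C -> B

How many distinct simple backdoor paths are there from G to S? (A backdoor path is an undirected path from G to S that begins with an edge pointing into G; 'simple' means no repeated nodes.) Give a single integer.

A backdoor path from G to S is any simple undirected path whose first edge points into G (i.e. leaves G via a parent).
Parents of G: {C}.
Enumerating:
  P1: G <- C -> N -> M <- S
  P2: G <- C -> B <- N -> M <- S
  P3: G <- C -> M <- S
That exhausts the simple backdoor paths. Count: 3.

3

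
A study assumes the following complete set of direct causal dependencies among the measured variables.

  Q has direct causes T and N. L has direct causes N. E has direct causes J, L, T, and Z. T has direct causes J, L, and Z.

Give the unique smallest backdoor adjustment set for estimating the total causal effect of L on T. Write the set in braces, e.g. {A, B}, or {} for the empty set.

Variables eligible for adjustment (non-descendants of L, excluding L and T): {J, N, Z}.
Backdoor paths from L to T:
  P1: L <- N -> Q <- T
Each backdoor path contains an unconditioned collider, so every path is already blocked with the empty conditioning set:
  P1: blocked at collider Q (neither it nor any descendant is in the conditioning set).
The empty set is therefore the unique smallest valid set.

{}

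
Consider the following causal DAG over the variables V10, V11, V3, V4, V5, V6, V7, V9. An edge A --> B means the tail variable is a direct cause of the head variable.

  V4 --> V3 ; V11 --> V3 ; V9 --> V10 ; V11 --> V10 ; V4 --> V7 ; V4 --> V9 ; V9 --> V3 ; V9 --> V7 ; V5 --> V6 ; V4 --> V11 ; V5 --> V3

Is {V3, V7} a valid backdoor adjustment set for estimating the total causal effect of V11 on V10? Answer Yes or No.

Backdoor paths from V11 to V10 (paths whose first edge points into V11):
  P1: V11 <- V4 -> V9 -> V10
  P2: V11 <- V4 -> V7 <- V9 -> V10
  P3: V11 <- V4 -> V3 <- V9 -> V10
Condition 1 (no descendant of V11 in the set): FAILS — V3 is a descendant of V11.
Condition 2 (every backdoor path blocked by {V3, V7}):
  P1: open — no interior node is in the conditioning set.
  P2: open — collider(s) V7 are conditioned on (or have a conditioned descendant) and no non-collider on the path is in the set.
  P3: open — collider(s) V3 are conditioned on (or have a conditioned descendant) and no non-collider on the path is in the set.
{V3, V7} does not satisfy the backdoor criterion.

No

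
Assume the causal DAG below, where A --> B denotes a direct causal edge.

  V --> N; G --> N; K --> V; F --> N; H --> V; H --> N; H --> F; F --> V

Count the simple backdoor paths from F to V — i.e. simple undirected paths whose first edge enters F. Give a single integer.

2

A backdoor path from F to V is any simple undirected path whose first edge points into F (i.e. leaves F via a parent).
Parents of F: {H}.
Enumerating:
  P1: F <- H -> V
  P2: F <- H -> N <- V
That exhausts the simple backdoor paths. Count: 2.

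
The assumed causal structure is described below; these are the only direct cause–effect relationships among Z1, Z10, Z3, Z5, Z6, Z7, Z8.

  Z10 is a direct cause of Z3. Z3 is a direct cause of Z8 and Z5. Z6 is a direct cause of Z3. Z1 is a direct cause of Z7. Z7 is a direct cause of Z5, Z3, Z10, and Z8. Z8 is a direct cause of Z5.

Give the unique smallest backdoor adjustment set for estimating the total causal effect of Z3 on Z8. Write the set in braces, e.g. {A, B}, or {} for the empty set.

Variables eligible for adjustment (non-descendants of Z3, excluding Z3 and Z8): {Z1, Z10, Z6, Z7}.
Backdoor paths from Z3 to Z8:
  P1: Z3 <- Z7 -> Z8
  P2: Z3 <- Z7 -> Z5 <- Z8
  P3: Z3 <- Z10 <- Z7 -> Z8
  P4: Z3 <- Z10 <- Z7 -> Z5 <- Z8
The empty set is not sufficient: P1 (Z3 <- Z7 -> Z8) has no collider blocking it and no conditioned non-collider, so it is open.
Try {Z7}:
  P1: blocked at fork node Z7 ∈ conditioning set.
  P2: blocked at fork node Z7 ∈ conditioning set.
  P3: blocked at fork node Z7 ∈ conditioning set.
  P4: blocked at fork node Z7 ∈ conditioning set.
{Z7} contains no descendant of Z3 and blocks every backdoor path.
No other singleton works — e.g. {Z1} leaves P1 open — so {Z7} is the unique smallest valid adjustment set.

{Z7}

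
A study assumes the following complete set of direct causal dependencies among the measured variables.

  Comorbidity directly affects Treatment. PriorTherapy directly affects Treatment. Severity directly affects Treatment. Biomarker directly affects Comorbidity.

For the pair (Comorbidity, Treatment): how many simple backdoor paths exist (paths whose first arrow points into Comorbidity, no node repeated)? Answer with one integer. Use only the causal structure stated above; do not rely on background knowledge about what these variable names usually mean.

0

A backdoor path from Comorbidity to Treatment is any simple undirected path whose first edge points into Comorbidity (i.e. leaves Comorbidity via a parent).
Parents of Comorbidity: {Biomarker}.
No simple path from any parent of Comorbidity reaches Treatment without revisiting Comorbidity, so there are no backdoor paths.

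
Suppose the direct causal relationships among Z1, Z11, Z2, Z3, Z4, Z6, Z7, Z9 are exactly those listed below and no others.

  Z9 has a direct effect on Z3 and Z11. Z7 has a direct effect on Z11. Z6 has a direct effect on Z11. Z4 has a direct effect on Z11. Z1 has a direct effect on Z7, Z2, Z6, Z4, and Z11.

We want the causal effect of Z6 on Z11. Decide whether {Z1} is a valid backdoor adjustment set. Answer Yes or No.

Yes

Backdoor paths from Z6 to Z11 (paths whose first edge points into Z6):
  P1: Z6 <- Z1 -> Z4 -> Z11
  P2: Z6 <- Z1 -> Z7 -> Z11
  P3: Z6 <- Z1 -> Z11
Condition 1 (no descendant of Z6 in the set): holds — descendants of Z6 are {Z11}; none are in {Z1}.
Condition 2 (every backdoor path blocked by {Z1}):
  P1: blocked at fork node Z1 ∈ conditioning set.
  P2: blocked at fork node Z1 ∈ conditioning set.
  P3: blocked at fork node Z1 ∈ conditioning set.
{Z1} satisfies the backdoor criterion.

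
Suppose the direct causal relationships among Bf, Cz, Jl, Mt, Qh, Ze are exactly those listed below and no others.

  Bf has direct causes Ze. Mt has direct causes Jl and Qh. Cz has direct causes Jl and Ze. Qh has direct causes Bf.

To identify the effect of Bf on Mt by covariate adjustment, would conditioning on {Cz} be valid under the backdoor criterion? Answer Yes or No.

No

Backdoor paths from Bf to Mt (paths whose first edge points into Bf):
  P1: Bf <- Ze -> Cz <- Jl -> Mt
Condition 1 (no descendant of Bf in the set): holds — descendants of Bf are {Mt, Qh}; none are in {Cz}.
Condition 2 (every backdoor path blocked by {Cz}):
  P1: open — collider(s) Cz are conditioned on (or have a conditioned descendant) and no non-collider on the path is in the set.
{Cz} does not satisfy the backdoor criterion.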